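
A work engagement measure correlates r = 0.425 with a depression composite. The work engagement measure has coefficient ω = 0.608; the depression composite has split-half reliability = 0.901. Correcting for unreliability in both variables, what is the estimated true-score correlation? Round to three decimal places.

r_true = r_obs / √(r_xx · r_yy) = 0.425 / √(0.608 × 0.901) = 0.425 / √0.547808 = 0.425 / 0.7401 ≈ 0.574.

0.574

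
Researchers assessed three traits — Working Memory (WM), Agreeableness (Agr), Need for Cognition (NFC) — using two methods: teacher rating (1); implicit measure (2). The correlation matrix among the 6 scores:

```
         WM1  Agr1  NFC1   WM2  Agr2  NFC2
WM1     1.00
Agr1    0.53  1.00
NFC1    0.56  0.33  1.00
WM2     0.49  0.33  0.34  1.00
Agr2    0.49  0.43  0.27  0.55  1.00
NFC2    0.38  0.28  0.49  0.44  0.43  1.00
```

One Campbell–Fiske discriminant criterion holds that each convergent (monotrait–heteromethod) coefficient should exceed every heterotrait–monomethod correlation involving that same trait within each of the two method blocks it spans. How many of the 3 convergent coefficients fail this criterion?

Each convergent coefficient versus the relevant comparison correlations:
WM (methods 1·2): 0.49 vs {0.53, 0.55, 0.56, 0.44} → fail.
Agr (methods 1·2): 0.43 vs {0.53, 0.55, 0.33, 0.43} → fail.
NFC (methods 1·2): 0.49 vs {0.56, 0.44, 0.33, 0.43} → fail.
3 of 3 fail.

3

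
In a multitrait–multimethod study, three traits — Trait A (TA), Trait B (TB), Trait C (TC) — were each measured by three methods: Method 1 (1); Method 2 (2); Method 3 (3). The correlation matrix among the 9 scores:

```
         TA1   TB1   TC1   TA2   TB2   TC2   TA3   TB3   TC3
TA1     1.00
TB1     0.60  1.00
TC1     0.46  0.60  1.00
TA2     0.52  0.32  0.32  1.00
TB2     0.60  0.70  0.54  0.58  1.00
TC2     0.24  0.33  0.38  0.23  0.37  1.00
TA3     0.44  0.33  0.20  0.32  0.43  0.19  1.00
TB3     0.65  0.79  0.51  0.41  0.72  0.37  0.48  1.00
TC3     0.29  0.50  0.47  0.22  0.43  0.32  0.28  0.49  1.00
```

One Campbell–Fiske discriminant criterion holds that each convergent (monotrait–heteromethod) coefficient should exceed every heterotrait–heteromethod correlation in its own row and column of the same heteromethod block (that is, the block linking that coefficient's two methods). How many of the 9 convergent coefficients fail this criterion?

6

Checking each validity diagonal entry against its comparison values:
TA (methods 1·2): 0.52 vs {0.60, 0.32, 0.24, 0.32} → fail.
TA (methods 1·3): 0.44 vs {0.65, 0.33, 0.29, 0.20} → fail.
TA (methods 2·3): 0.32 vs {0.41, 0.43, 0.22, 0.19} → fail.
TB (methods 1·2): 0.70 vs {0.32, 0.60, 0.33, 0.54} → pass.
TB (methods 1·3): 0.79 vs {0.33, 0.65, 0.50, 0.51} → pass.
TB (methods 2·3): 0.72 vs {0.43, 0.41, 0.43, 0.37} → pass.
TC (methods 1·2): 0.38 vs {0.32, 0.24, 0.54, 0.33} → fail.
TC (methods 1·3): 0.47 vs {0.20, 0.29, 0.51, 0.50} → fail.
TC (methods 2·3): 0.32 vs {0.19, 0.22, 0.37, 0.43} → fail.
6 of 9 fail.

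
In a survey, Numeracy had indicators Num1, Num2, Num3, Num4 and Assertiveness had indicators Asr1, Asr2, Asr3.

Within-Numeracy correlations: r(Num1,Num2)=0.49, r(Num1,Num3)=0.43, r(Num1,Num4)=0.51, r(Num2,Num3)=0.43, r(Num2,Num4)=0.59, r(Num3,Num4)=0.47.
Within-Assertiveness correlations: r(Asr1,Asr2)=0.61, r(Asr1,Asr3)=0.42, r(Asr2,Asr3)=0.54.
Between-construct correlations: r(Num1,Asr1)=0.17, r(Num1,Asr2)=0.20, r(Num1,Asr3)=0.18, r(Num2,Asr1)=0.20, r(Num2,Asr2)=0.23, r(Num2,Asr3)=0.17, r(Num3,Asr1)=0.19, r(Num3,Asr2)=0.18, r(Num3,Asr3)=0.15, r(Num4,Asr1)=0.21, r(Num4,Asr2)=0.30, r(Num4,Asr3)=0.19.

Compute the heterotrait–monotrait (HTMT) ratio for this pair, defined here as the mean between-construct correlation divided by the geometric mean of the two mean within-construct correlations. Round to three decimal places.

0.391

Mean between = 2.37/12 = 0.1975.
Mean within-Num = 2.92/6 = 0.4867; mean within-Asr = 1.57/3 = 0.5233.
Geometric mean = √(0.4867 × 0.5233) = 0.5047.
HTMT = 0.1975 / 0.5047 = 0.391.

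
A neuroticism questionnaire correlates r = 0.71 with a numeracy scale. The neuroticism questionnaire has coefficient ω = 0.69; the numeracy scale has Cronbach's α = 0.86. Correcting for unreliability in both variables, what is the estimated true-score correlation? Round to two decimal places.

0.92

r_true = r_obs / √(r_xx · r_yy) = 0.71 / √(0.69 × 0.86) = 0.71 / √0.5934 = 0.71 / 0.7703 ≈ 0.92.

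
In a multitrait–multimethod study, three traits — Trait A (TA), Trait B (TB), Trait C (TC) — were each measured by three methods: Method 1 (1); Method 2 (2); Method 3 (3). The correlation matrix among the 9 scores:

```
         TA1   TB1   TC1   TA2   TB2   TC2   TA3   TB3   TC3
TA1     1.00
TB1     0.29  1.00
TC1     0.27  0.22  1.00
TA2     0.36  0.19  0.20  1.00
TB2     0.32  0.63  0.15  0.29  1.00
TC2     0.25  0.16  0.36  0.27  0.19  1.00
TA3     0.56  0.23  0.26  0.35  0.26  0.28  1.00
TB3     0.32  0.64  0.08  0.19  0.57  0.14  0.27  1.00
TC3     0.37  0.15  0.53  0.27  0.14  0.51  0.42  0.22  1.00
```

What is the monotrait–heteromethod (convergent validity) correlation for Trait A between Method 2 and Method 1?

Same trait (TA), different methods: r(TA2, TA1) = 0.36.

0.36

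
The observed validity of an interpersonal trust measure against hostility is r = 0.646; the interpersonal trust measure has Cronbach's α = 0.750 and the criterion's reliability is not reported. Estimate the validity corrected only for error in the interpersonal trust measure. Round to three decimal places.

Single correction: r_c = r_obs / √r_xx = 0.646 / √0.750 = 0.646 / 0.8660 ≈ 0.746.

0.746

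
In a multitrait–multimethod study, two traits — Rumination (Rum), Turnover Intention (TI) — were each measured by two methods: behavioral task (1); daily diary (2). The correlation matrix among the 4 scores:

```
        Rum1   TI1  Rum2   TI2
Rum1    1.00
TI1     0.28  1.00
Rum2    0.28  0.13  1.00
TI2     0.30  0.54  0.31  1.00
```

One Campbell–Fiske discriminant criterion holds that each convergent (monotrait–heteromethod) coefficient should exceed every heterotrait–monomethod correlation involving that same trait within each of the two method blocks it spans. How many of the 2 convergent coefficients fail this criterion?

Convergent coefficients and their comparison sets:
Rum (methods 1·2): 0.28 vs {0.28, 0.31} → fail.
TI (methods 1·2): 0.54 vs {0.28, 0.31} → pass.
1 of 2 fail.

1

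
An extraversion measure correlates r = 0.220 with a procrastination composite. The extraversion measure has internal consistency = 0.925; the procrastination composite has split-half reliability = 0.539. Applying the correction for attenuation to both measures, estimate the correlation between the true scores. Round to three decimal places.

r_true = r_obs / √(r_xx · r_yy) = 0.220 / √(0.925 × 0.539) = 0.220 / √0.498575 = 0.220 / 0.7061 ≈ 0.312.

0.312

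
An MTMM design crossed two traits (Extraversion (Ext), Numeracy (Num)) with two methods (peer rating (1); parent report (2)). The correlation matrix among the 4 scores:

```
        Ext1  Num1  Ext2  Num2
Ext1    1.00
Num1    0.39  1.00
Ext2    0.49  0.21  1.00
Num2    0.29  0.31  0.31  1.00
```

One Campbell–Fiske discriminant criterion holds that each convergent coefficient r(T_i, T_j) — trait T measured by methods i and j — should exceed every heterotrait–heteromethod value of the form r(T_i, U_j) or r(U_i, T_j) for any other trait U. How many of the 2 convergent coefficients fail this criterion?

Each convergent coefficient versus the relevant comparison correlations:
Ext (methods 1·2): 0.49 vs {0.29, 0.21} → pass.
Num (methods 1·2): 0.31 vs {0.21, 0.29} → pass.
0 of 2 fail.

0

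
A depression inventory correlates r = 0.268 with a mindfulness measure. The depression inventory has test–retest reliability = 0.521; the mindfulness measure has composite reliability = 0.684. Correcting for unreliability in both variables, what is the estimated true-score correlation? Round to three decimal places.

r_true = r_obs / √(r_xx · r_yy) = 0.268 / √(0.521 × 0.684) = 0.268 / √0.356364 = 0.268 / 0.5970 ≈ 0.449.

0.449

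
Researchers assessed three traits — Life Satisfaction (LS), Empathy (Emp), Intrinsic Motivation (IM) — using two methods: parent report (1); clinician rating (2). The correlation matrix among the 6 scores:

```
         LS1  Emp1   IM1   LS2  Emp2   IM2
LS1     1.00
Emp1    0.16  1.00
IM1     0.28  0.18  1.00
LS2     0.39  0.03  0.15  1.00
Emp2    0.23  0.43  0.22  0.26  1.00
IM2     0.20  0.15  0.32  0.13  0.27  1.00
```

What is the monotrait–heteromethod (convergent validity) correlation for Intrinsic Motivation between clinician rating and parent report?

Same trait (IM), different methods: r(IM2, IM1) = 0.32.

0.32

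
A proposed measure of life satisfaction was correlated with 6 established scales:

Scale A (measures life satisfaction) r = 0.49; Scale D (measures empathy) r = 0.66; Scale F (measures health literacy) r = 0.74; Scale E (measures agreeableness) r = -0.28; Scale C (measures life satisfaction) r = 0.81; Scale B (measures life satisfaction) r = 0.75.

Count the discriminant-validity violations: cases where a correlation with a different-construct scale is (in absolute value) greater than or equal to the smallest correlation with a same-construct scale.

Convergent (same construct = life satisfaction): Scale A, Scale C, Scale B.
Smallest convergent = 0.49. Discriminant |r|: 0.66, 0.74, 0.28; count ≥ 0.49 → 2.

2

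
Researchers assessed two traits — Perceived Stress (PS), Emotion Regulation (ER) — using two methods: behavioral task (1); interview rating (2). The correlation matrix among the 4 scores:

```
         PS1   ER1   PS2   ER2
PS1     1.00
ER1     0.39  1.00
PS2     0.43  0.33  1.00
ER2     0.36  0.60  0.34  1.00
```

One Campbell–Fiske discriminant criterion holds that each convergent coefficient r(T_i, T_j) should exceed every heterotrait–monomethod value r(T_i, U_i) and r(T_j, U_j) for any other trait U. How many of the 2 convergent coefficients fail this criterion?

0

Each convergent coefficient versus the relevant comparison correlations:
PS (methods 1·2): 0.43 vs {0.39, 0.34} → pass.
ER (methods 1·2): 0.60 vs {0.39, 0.34} → pass.
0 of 2 fail.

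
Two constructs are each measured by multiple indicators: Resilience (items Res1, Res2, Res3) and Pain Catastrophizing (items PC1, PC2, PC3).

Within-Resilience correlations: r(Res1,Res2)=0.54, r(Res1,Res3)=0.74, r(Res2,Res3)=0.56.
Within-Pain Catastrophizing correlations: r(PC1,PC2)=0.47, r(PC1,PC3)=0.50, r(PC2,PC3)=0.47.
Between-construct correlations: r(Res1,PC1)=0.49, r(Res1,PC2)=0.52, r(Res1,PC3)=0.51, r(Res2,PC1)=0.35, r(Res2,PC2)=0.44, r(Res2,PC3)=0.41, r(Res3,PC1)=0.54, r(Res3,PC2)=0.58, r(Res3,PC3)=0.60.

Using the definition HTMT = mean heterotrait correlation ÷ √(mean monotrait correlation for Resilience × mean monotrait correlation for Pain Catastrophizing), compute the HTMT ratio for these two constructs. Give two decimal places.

0.91

Between-construct mean = 4.44/9 = 0.4933.
Mean within-Res = 1.84/3 = 0.6133; mean within-PC = 1.44/3 = 0.4800.
Geometric mean = √(0.6133 × 0.4800) = 0.5426.
HTMT = 0.4933 / 0.5426 = 0.91.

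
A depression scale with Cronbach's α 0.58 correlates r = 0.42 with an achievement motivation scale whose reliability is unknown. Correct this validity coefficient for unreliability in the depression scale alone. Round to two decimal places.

0.55

Single correction: r_c = r_obs / √r_xx = 0.42 / √0.58 = 0.42 / 0.7616 ≈ 0.55.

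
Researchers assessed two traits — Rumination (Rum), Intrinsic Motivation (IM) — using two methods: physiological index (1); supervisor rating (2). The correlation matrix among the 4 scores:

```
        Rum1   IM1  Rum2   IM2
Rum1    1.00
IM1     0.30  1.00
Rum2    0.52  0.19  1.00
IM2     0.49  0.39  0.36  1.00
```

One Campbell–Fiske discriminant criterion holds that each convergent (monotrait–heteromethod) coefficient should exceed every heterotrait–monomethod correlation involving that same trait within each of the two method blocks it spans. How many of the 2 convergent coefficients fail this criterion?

0

Convergent coefficients and their comparison sets:
Rum (methods 1·2): 0.52 vs {0.30, 0.36} → pass.
IM (methods 1·2): 0.39 vs {0.30, 0.36} → pass.
0 of 2 fail.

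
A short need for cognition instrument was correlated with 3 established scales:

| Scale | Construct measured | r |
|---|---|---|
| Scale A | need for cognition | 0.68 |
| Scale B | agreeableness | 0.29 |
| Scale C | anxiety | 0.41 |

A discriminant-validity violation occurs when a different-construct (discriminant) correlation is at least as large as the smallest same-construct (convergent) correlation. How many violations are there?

0

Convergent (same construct = need for cognition): Scale A.
Smallest convergent = 0.68. Discriminant values: 0.29, 0.41; count ≥ 0.68 → 0.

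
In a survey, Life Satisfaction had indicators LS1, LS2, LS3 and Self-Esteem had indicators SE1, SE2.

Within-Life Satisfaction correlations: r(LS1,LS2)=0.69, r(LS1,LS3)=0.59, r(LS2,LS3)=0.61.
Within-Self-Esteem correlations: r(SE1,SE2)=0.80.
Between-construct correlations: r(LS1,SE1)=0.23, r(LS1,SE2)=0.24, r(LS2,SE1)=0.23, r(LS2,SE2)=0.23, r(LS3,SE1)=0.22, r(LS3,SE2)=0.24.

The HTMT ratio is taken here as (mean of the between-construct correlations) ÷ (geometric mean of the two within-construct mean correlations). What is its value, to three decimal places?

0.326

Between-construct mean = 1.39/6 = 0.2317.
Mean within-LS = 1.89/3 = 0.6300; mean within-SE = 0.80/1 = 0.8000.
Geometric mean = √(0.6300 × 0.8000) = 0.7099.
HTMT = 0.2317 / 0.7099 = 0.326.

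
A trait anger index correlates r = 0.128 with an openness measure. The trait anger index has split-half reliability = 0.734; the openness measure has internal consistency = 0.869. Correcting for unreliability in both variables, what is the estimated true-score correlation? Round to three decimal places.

r_true = r_obs / √(r_xx · r_yy) = 0.128 / √(0.734 × 0.869) = 0.128 / √0.637846 = 0.128 / 0.7987 ≈ 0.160.

0.160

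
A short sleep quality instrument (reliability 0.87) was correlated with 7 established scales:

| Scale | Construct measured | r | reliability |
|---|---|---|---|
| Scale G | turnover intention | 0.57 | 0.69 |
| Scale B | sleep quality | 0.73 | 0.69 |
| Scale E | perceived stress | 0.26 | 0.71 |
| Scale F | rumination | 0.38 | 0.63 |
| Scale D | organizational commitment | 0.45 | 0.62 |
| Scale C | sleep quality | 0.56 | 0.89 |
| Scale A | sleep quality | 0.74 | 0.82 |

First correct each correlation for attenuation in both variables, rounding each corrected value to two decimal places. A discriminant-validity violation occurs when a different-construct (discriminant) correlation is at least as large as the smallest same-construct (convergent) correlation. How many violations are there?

Disattenuated r (r / √(r_scale · r_new)):
  Scale G (disc): 0.57 / √(0.69·0.87) = 0.74
  Scale B (conv): 0.73 / √(0.69·0.87) = 0.94
  Scale E (disc): 0.26 / √(0.71·0.87) = 0.33
  Scale F (disc): 0.38 / √(0.63·0.87) = 0.51
  Scale D (disc): 0.45 / √(0.62·0.87) = 0.61
  Scale C (conv): 0.56 / √(0.89·0.87) = 0.64
  Scale A (conv): 0.74 / √(0.82·0.87) = 0.88
Smallest convergent = 0.64. Discriminant values: 0.74, 0.33, 0.51, 0.61; count ≥ 0.64 → 1.

1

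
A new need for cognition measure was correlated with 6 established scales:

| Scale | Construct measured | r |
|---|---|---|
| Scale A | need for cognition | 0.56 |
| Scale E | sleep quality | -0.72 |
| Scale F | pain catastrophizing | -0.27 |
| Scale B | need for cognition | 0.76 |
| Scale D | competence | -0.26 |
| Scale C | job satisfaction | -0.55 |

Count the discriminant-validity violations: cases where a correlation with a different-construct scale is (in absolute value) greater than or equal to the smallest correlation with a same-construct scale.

Convergent (same construct = need for cognition): Scale A, Scale B.
Smallest convergent = 0.56. Discriminant |r|: 0.72, 0.27, 0.26, 0.55; count ≥ 0.56 → 1.

1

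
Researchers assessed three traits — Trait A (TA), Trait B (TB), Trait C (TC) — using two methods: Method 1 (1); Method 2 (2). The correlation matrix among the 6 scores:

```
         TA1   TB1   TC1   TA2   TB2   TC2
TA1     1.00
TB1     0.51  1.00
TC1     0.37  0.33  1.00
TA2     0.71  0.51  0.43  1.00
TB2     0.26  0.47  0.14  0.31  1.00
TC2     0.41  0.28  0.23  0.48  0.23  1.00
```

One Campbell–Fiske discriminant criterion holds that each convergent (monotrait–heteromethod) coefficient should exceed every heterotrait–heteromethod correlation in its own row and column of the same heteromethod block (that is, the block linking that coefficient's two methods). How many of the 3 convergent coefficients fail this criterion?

2

Checking each validity diagonal entry against its comparison values:
TA (methods 1·2): 0.71 vs {0.26, 0.51, 0.41, 0.43} → pass.
TB (methods 1·2): 0.47 vs {0.51, 0.26, 0.28, 0.14} → fail.
TC (methods 1·2): 0.23 vs {0.43, 0.41, 0.14, 0.28} → fail.
2 of 3 fail.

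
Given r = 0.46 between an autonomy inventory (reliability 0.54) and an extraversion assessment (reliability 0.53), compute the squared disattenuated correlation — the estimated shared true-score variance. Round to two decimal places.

Disattenuated r = 0.46 / √(0.54 × 0.53) = 0.46 / 0.5350 = 0.8598.
Shared true-score variance = 0.8598² = 0.7393 ≈ 0.74.

0.74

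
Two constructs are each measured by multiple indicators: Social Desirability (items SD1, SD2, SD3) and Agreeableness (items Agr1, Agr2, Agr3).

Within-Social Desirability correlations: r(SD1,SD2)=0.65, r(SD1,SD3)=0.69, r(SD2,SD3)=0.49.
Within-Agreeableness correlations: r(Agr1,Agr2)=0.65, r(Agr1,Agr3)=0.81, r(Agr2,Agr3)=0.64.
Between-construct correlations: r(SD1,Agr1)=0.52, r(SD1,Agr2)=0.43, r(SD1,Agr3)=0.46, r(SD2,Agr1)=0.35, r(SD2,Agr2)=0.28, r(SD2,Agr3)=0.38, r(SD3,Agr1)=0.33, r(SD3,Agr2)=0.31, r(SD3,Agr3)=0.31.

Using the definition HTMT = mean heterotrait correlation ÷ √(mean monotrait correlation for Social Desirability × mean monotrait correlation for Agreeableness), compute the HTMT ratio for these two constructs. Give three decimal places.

0.573

Between-construct mean = 3.37/9 = 0.3744.
Mean within-SD = 1.83/3 = 0.6100; mean within-Agr = 2.10/3 = 0.7000.
Geometric mean = √(0.6100 × 0.7000) = 0.6535.
HTMT = 0.3744 / 0.6535 = 0.573.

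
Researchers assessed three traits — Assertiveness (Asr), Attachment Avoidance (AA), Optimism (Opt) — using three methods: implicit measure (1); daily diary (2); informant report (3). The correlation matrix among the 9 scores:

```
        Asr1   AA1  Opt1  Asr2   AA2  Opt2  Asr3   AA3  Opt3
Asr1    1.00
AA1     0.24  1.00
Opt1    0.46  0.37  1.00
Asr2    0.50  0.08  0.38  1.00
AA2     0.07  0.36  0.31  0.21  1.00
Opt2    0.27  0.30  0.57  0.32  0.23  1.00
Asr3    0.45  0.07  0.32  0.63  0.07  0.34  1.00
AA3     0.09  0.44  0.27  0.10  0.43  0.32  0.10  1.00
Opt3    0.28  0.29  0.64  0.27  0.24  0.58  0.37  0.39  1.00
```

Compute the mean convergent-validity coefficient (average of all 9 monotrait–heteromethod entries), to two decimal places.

0.51

Convergent values: 0.50, 0.45, 0.63, 0.36, 0.44, 0.43, 0.57, 0.64, 0.58; mean = 4.60/9 = 0.51.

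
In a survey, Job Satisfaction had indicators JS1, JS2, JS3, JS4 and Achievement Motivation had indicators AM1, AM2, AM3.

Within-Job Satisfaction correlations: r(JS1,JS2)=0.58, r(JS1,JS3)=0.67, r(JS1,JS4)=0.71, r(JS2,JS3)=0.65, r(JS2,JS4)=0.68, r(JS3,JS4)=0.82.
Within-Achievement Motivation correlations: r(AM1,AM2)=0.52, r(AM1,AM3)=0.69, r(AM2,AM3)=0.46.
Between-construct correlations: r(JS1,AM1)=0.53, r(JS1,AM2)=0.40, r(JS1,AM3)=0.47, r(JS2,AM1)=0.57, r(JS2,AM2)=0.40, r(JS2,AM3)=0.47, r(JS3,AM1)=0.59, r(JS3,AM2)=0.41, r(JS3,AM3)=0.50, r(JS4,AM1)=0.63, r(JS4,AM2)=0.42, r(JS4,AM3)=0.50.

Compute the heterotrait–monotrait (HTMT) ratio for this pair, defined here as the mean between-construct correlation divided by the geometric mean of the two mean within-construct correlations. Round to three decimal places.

Between-construct mean = 5.89/12 = 0.4908.
Mean within-JS = 4.11/6 = 0.6850; mean within-AM = 1.67/3 = 0.5567.
Geometric mean = √(0.6850 × 0.5567) = 0.6175.
HTMT = 0.4908 / 0.6175 = 0.795.

0.795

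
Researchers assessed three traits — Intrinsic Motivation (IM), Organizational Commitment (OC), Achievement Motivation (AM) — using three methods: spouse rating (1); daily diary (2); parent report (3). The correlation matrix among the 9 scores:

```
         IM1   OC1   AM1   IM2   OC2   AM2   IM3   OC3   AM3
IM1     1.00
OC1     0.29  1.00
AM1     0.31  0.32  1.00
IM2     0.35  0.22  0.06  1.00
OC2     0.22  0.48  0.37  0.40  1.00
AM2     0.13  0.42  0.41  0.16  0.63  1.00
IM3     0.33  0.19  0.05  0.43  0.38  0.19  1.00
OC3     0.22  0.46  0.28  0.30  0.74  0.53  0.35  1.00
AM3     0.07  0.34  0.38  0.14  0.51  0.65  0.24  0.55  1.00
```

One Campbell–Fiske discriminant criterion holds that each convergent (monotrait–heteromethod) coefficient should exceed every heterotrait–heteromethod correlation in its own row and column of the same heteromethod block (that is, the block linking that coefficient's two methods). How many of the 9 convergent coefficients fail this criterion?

1

Convergent coefficients and their comparison sets:
IM (methods 1·2): 0.35 vs {0.22, 0.22, 0.13, 0.06} → pass.
IM (methods 1·3): 0.33 vs {0.22, 0.19, 0.07, 0.05} → pass.
IM (methods 2·3): 0.43 vs {0.30, 0.38, 0.14, 0.19} → pass.
OC (methods 1·2): 0.48 vs {0.22, 0.22, 0.42, 0.37} → pass.
OC (methods 1·3): 0.46 vs {0.19, 0.22, 0.34, 0.28} → pass.
OC (methods 2·3): 0.74 vs {0.38, 0.30, 0.51, 0.53} → pass.
AM (methods 1·2): 0.41 vs {0.06, 0.13, 0.37, 0.42} → fail.
AM (methods 1·3): 0.38 vs {0.05, 0.07, 0.28, 0.34} → pass.
AM (methods 2·3): 0.65 vs {0.19, 0.14, 0.53, 0.51} → pass.
1 of 9 fail.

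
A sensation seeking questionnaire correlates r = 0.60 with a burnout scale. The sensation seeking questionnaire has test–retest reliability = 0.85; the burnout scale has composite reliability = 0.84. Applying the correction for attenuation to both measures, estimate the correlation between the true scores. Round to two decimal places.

r_true = r_obs / √(r_xx · r_yy) = 0.60 / √(0.85 × 0.84) = 0.60 / √0.7140 = 0.60 / 0.8450 ≈ 0.71.

0.71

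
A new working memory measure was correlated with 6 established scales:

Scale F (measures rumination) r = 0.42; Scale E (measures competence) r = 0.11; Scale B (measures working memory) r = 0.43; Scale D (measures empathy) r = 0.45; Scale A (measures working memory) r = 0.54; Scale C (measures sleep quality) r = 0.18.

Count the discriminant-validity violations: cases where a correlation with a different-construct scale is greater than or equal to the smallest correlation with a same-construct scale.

Convergent (same construct = working memory): Scale B, Scale A.
Smallest convergent = 0.43. Discriminant values: 0.42, 0.11, 0.45, 0.18; count ≥ 0.43 → 1.

1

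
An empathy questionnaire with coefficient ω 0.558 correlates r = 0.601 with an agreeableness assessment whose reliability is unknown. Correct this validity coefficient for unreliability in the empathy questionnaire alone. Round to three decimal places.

0.805

Single correction: r_c = r_obs / √r_xx = 0.601 / √0.558 = 0.601 / 0.7470 ≈ 0.805.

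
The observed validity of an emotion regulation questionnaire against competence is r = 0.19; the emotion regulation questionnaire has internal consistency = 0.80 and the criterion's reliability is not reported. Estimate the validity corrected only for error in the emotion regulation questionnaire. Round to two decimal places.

Single correction: r_c = r_obs / √r_xx = 0.19 / √0.80 = 0.19 / 0.8944 ≈ 0.21.

0.21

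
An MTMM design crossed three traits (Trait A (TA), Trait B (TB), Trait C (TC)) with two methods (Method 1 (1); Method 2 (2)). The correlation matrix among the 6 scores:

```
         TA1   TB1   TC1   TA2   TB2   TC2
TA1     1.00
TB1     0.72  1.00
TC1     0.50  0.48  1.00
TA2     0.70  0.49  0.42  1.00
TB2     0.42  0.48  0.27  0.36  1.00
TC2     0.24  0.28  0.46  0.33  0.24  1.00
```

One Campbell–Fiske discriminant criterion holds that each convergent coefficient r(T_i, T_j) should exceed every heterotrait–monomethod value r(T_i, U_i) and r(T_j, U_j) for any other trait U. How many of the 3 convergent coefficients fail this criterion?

3

Convergent coefficients and their comparison sets:
TA (methods 1·2): 0.70 vs {0.72, 0.36, 0.50, 0.33} → fail.
TB (methods 1·2): 0.48 vs {0.72, 0.36, 0.48, 0.24} → fail.
TC (methods 1·2): 0.46 vs {0.50, 0.33, 0.48, 0.24} → fail.
3 of 3 fail.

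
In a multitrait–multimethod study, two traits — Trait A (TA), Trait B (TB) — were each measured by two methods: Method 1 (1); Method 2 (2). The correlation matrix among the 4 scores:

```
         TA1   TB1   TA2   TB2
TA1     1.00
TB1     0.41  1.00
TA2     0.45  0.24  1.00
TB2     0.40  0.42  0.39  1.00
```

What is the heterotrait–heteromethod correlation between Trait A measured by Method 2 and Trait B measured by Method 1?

Different traits and methods: r(TA2, TB1) = 0.24.

0.24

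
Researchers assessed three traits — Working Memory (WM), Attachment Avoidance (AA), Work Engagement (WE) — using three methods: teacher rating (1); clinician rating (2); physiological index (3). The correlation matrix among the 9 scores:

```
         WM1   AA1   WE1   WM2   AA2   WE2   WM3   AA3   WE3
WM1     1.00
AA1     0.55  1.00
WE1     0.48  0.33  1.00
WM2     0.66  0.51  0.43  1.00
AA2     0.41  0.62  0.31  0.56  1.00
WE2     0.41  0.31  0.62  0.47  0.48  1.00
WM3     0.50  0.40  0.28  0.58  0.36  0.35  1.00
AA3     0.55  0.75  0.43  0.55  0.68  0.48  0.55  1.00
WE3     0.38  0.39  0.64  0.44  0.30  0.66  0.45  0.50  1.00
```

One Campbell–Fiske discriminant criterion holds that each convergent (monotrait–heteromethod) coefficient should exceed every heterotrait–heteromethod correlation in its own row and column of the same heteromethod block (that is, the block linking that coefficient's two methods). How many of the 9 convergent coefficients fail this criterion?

1

Each convergent coefficient versus the relevant comparison correlations:
WM (methods 1·2): 0.66 vs {0.41, 0.51, 0.41, 0.43} → pass.
WM (methods 1·3): 0.50 vs {0.55, 0.40, 0.38, 0.28} → fail.
WM (methods 2·3): 0.58 vs {0.55, 0.36, 0.44, 0.35} → pass.
AA (methods 1·2): 0.62 vs {0.51, 0.41, 0.31, 0.31} → pass.
AA (methods 1·3): 0.75 vs {0.40, 0.55, 0.39, 0.43} → pass.
AA (methods 2·3): 0.68 vs {0.36, 0.55, 0.30, 0.48} → pass.
WE (methods 1·2): 0.62 vs {0.43, 0.41, 0.31, 0.31} → pass.
WE (methods 1·3): 0.64 vs {0.28, 0.38, 0.43, 0.39} → pass.
WE (methods 2·3): 0.66 vs {0.35, 0.44, 0.48, 0.30} → pass.
1 of 9 fail.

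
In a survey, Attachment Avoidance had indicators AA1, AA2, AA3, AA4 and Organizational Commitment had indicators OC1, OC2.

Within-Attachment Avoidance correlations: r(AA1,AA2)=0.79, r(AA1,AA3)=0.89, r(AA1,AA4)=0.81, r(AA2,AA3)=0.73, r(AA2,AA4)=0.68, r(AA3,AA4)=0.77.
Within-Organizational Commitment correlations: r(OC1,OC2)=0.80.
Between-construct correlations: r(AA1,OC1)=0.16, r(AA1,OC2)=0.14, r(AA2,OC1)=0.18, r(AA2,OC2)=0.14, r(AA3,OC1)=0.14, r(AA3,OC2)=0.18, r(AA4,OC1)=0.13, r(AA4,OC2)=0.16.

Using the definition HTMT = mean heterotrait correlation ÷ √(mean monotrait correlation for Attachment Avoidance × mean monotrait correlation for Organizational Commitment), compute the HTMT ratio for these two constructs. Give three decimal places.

Between-construct mean = 1.23/8 = 0.1538.
Mean within-AA = 4.67/6 = 0.7783; mean within-OC = 0.80/1 = 0.8000.
Geometric mean = √(0.7783 × 0.8000) = 0.7891.
HTMT = 0.1538 / 0.7891 = 0.195.

0.195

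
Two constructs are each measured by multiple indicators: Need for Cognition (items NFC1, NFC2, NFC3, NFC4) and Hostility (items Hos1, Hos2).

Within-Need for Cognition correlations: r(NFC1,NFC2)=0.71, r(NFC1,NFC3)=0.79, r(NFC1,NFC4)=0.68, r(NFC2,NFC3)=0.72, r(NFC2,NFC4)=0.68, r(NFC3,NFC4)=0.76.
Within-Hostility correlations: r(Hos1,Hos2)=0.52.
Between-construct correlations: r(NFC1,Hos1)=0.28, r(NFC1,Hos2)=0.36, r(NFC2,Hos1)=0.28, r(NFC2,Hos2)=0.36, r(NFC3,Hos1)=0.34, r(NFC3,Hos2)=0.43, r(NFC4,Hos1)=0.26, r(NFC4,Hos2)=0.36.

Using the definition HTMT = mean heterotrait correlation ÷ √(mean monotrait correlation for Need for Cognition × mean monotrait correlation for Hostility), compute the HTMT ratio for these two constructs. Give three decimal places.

Mean heterotrait r = 2.67/8 = 0.3338.
Mean within-NFC = 4.34/6 = 0.7233; mean within-Hos = 0.52/1 = 0.5200.
Geometric mean = √(0.7233 × 0.5200) = 0.6133.
HTMT = 0.3338 / 0.6133 = 0.544.

0.544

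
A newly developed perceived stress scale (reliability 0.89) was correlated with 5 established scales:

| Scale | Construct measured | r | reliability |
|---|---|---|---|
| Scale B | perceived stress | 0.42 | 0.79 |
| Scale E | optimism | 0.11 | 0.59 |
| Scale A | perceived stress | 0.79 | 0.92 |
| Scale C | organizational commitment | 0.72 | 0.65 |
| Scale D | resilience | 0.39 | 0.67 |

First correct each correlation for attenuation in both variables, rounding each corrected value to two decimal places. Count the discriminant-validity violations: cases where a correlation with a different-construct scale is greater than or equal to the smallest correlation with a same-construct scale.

2

Disattenuated r (r / √(r_scale · r_new)):
  Scale B (conv): 0.42 / √(0.79·0.89) = 0.50
  Scale E (disc): 0.11 / √(0.59·0.89) = 0.15
  Scale A (conv): 0.79 / √(0.92·0.89) = 0.87
  Scale C (disc): 0.72 / √(0.65·0.89) = 0.95
  Scale D (disc): 0.39 / √(0.67·0.89) = 0.51
Smallest convergent = 0.50. Discriminant values: 0.15, 0.95, 0.51; count ≥ 0.50 → 2.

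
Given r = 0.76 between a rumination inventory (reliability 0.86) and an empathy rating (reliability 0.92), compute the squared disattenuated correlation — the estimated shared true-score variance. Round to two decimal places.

Disattenuated r = 0.76 / √(0.86 × 0.92) = 0.76 / 0.8895 = 0.8544.
Shared true-score variance = 0.8544² = 0.7300 ≈ 0.73.

0.73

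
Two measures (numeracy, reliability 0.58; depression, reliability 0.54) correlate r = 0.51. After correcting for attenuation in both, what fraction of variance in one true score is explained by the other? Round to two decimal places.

0.83

Disattenuated r = 0.51 / √(0.58 × 0.54) = 0.51 / 0.5596 = 0.9114.
Shared true-score variance = 0.9114² = 0.8306 ≈ 0.83.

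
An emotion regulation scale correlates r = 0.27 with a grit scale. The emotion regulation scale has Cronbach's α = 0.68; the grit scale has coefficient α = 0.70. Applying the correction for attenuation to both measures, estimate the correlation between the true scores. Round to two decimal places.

0.39

r_true = r_obs / √(r_xx · r_yy) = 0.27 / √(0.68 × 0.70) = 0.27 / √0.4760 = 0.27 / 0.6899 ≈ 0.39.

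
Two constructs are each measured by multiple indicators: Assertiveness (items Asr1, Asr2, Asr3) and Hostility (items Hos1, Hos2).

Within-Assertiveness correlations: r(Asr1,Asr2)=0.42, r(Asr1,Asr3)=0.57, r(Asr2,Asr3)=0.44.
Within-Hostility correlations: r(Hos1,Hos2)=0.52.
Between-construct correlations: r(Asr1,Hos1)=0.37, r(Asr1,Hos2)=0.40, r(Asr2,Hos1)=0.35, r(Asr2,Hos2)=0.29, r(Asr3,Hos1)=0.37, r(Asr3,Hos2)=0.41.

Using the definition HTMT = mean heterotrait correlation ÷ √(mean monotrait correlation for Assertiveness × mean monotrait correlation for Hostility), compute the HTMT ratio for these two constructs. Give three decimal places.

0.733

Mean between = 2.19/6 = 0.3650.
Mean within-Asr = 1.43/3 = 0.4767; mean within-Hos = 0.52/1 = 0.5200.
Geometric mean = √(0.4767 × 0.5200) = 0.4979.
HTMT = 0.3650 / 0.4979 = 0.733.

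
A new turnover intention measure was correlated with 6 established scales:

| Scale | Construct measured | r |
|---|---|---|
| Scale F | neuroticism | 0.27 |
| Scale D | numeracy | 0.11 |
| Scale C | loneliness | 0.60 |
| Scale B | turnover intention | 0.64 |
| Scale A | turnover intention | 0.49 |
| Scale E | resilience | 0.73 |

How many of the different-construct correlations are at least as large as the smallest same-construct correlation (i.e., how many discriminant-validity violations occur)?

Convergent (same construct = turnover intention): Scale B, Scale A.
Smallest convergent = 0.49. Discriminant values: 0.27, 0.11, 0.60, 0.73; count ≥ 0.49 → 2.

2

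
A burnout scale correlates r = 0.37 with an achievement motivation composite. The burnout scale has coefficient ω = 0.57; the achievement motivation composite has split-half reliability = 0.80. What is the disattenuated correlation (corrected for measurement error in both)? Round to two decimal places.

r_true = r_obs / √(r_xx · r_yy) = 0.37 / √(0.57 × 0.80) = 0.37 / √0.4560 = 0.37 / 0.6753 ≈ 0.55.

0.55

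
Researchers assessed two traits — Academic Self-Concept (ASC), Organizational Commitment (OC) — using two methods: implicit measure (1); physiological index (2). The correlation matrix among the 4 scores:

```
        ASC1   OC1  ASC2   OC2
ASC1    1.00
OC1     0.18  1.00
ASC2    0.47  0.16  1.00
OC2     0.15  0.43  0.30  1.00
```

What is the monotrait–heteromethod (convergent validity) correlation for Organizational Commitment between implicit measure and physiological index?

0.43

Same trait (OC), different methods: r(OC1, OC2) = 0.43.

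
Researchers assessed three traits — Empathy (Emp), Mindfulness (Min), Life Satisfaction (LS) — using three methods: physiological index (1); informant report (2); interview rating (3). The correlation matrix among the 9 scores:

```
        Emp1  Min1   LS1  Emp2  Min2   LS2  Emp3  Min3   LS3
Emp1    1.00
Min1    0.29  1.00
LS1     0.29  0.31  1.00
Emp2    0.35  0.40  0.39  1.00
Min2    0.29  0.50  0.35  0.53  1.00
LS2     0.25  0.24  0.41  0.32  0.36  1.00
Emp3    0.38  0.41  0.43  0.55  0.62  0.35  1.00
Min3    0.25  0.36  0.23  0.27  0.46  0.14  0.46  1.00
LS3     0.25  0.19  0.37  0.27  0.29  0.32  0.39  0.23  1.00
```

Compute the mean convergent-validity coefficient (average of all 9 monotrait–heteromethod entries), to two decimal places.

Convergent values: 0.35, 0.38, 0.55, 0.50, 0.36, 0.46, 0.41, 0.37, 0.32; mean = 3.70/9 = 0.41.

0.41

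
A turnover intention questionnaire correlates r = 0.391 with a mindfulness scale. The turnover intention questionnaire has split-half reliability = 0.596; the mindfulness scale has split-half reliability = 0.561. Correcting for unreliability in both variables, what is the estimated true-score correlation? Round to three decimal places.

0.676

r_true = r_obs / √(r_xx · r_yy) = 0.391 / √(0.596 × 0.561) = 0.391 / √0.334356 = 0.391 / 0.5782 ≈ 0.676.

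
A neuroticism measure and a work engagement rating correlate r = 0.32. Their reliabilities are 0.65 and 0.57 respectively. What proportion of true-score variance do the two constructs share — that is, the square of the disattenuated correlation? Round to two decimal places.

0.28

Disattenuated r = 0.32 / √(0.65 × 0.57) = 0.32 / 0.6087 = 0.5257.
Shared true-score variance = 0.5257² = 0.2764 ≈ 0.28.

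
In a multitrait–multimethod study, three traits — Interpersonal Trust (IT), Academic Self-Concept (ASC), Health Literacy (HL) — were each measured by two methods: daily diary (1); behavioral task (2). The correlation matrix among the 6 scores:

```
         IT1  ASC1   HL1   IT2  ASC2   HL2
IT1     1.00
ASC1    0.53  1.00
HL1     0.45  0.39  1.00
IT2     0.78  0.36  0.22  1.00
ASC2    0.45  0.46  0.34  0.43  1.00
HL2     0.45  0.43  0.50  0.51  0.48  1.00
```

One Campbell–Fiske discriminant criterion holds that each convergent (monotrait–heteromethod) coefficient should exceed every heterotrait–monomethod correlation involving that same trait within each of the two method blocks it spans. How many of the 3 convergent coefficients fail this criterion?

2

Convergent coefficients and their comparison sets:
IT (methods 1·2): 0.78 vs {0.53, 0.43, 0.45, 0.51} → pass.
ASC (methods 1·2): 0.46 vs {0.53, 0.43, 0.39, 0.48} → fail.
HL (methods 1·2): 0.50 vs {0.45, 0.51, 0.39, 0.48} → fail.
2 of 3 fail.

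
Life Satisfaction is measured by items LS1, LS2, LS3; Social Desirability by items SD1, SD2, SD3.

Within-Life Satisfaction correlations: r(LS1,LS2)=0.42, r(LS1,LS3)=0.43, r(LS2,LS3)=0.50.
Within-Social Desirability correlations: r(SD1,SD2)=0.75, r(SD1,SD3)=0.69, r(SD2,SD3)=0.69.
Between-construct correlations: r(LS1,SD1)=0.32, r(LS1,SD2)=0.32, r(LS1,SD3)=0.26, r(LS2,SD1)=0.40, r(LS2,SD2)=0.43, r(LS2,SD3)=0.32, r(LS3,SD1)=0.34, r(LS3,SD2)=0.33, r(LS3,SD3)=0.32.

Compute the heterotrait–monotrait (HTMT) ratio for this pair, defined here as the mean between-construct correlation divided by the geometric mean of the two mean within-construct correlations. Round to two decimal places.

0.60

Mean heterotrait r = 3.04/9 = 0.3378.
Mean within-LS = 1.35/3 = 0.4500; mean within-SD = 2.13/3 = 0.7100.
Geometric mean = √(0.4500 × 0.7100) = 0.5652.
HTMT = 0.3378 / 0.5652 = 0.60.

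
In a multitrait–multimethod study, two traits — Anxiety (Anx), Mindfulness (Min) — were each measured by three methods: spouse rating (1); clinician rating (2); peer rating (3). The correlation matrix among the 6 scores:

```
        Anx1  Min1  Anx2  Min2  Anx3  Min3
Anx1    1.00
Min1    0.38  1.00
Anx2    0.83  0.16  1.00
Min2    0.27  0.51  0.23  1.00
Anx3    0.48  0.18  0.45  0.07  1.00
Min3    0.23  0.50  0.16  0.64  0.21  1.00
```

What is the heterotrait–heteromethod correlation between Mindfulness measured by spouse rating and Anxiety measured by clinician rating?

Different traits and methods: r(Min1, Anx2) = 0.16.

0.16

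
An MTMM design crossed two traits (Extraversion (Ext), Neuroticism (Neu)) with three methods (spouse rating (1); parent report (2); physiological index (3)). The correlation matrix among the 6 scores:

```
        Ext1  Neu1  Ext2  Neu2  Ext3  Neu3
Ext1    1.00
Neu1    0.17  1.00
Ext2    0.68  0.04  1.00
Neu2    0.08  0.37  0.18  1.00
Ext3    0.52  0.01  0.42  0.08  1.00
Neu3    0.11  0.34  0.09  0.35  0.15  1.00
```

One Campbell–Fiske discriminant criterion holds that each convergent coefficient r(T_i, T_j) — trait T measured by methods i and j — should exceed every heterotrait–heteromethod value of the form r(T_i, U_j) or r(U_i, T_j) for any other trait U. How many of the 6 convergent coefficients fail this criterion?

0

Each convergent coefficient versus the relevant comparison correlations:
Ext (methods 1·2): 0.68 vs {0.08, 0.04} → pass.
Ext (methods 1·3): 0.52 vs {0.11, 0.01} → pass.
Ext (methods 2·3): 0.42 vs {0.09, 0.08} → pass.
Neu (methods 1·2): 0.37 vs {0.04, 0.08} → pass.
Neu (methods 1·3): 0.34 vs {0.01, 0.11} → pass.
Neu (methods 2·3): 0.35 vs {0.08, 0.09} → pass.
0 of 6 fail.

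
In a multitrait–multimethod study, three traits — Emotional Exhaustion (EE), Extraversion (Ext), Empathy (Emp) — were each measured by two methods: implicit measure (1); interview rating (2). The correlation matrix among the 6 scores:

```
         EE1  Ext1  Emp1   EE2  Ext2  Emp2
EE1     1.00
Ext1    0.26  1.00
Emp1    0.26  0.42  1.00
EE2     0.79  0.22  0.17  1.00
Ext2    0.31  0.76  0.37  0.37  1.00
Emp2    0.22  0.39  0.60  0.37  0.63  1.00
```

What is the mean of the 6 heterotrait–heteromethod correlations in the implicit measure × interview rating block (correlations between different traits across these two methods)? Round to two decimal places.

0.28

HTHM values (method 1 × method 2): 0.31, 0.22, 0.22, 0.39, 0.17, 0.37; mean = 1.68/6 = 0.28.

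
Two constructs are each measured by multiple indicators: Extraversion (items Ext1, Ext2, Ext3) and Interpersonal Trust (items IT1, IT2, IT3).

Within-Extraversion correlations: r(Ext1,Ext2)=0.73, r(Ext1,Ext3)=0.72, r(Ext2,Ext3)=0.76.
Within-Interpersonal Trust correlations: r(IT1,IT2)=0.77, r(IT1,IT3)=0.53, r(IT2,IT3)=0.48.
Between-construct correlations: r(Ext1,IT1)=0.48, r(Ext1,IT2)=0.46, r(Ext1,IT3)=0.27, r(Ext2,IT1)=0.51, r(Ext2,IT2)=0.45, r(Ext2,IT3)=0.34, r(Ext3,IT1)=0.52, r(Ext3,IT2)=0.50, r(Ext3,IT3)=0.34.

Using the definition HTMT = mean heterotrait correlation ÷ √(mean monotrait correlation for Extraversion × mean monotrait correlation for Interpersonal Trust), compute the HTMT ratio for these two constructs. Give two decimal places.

0.65

Mean heterotrait r = 3.87/9 = 0.4300.
Mean within-Ext = 2.21/3 = 0.7367; mean within-IT = 1.78/3 = 0.5933.
Geometric mean = √(0.7367 × 0.5933) = 0.6611.
HTMT = 0.4300 / 0.6611 = 0.65.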